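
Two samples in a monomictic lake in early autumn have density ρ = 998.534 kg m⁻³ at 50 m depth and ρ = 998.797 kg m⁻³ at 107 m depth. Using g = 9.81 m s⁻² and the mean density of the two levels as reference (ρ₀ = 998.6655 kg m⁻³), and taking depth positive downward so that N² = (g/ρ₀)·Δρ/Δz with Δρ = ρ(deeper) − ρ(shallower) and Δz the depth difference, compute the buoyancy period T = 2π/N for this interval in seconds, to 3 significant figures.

933 s

Δρ = 998.797 − 998.534 = 0.263 kg m⁻³ over Δz = 107 − 50 = 57 m.
N² = (9.81/998.6655) × (0.263/57) = 4.5324 × 10⁻⁵ s⁻².
N = √(4.5324 × 10⁻⁵) = 6.7323 × 10⁻³ rad s⁻¹, so T = 2π/N = 933.29 s ≈ 933 s.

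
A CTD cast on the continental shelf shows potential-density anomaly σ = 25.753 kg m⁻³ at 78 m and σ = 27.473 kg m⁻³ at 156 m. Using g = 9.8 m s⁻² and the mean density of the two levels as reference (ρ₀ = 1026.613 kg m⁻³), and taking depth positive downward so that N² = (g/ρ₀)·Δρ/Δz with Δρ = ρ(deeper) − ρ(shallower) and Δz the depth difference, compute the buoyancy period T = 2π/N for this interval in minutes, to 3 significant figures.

7.22 min

Δρ = 1027.473 − 1025.753 = 1.720 kg m⁻³ over Δz = 156 − 78 = 78 m.
N² = (9.8/1026.613) × (1.720/78) = 2.1050 × 10⁻⁴ s⁻².
N = √(2.1050 × 10⁻⁴) = 0.014509 rad s⁻¹, so T = 2π/N = 433.05 s = 7.2175 min ≈ 7.22 min.
N² > 0, so the interval is statically stable.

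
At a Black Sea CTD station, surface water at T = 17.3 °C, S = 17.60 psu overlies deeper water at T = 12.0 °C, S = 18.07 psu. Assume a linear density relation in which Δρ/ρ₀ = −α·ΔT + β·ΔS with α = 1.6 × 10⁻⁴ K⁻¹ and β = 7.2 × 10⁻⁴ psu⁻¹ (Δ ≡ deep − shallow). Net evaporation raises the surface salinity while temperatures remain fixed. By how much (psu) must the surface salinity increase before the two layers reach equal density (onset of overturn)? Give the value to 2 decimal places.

Neutral buoyancy requires −α(T_deep − T_surf) + β(S_deep − S_surf′) = 0.
S_surf′ = S_deep − (α/β)·ΔT = 18.07 − (1.6 × 10⁻⁴/7.2 × 10⁻⁴)·(-5.3) = 19.2478 psu.
Increase required: 19.2478 − 17.60 = 1.6478 psu.

1.65 psu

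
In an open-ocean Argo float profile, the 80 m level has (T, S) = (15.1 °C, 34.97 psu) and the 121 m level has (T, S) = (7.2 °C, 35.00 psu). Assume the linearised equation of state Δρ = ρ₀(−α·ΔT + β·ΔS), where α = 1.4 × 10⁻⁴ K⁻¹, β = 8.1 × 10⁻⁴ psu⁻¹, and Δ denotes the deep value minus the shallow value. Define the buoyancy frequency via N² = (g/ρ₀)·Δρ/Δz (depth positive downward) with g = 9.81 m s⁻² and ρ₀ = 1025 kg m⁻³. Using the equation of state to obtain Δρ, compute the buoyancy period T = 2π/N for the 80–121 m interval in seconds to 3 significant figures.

382 s

ΔT = -7.9 K, ΔS = +0.03 psu (deep − shallow).
Δρ/ρ₀ = −αΔT + βΔS = 1.106 × 10⁻³ + 2.43 × 10⁻⁵ = 1.1303 × 10⁻³, so Δρ ≈ 1.159 kg m⁻³.
N² = (g/ρ₀)·Δρ/Δz = g·(Δρ/ρ₀)/Δz = 9.81 × 1.1303 × 10⁻³ / 41 = 2.7044 × 10⁻⁴ s⁻².
N = √(2.7044 × 10⁻⁴) = 0.016445 rad s⁻¹ → T = 2π/N = 382.07 s ≈ 382 s.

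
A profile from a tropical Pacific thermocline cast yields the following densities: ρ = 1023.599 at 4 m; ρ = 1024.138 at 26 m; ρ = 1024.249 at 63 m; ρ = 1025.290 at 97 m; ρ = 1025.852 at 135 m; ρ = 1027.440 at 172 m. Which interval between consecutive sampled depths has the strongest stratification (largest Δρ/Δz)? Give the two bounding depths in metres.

135–172 m

Compute the density gradient over each adjacent pair:
  4–26 m: Δρ/Δz = 0.539/22 = 0.025 kg m⁻⁴
  26–63 m: Δρ/Δz = 0.111/37 = 3.0 × 10⁻³ kg m⁻⁴
  63–97 m: Δρ/Δz = 1.041/34 = 0.031 kg m⁻⁴
  97–135 m: Δρ/Δz = 0.562/38 = 0.015 kg m⁻⁴
  135–172 m: Δρ/Δz = 1.588/37 = 0.043 kg m⁻⁴
The largest gradient is in the 135–172 m interval — the pycnocline.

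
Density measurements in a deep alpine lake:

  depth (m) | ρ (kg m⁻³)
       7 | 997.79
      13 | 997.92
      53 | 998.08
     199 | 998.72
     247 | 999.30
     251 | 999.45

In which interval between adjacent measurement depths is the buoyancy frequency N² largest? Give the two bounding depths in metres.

247–251 m

Compute the density gradient over each adjacent pair:
  7–13 m: Δρ/Δz = 0.13/6 = 0.022 kg m⁻⁴
  13–53 m: Δρ/Δz = 0.16/40 = 4.0 × 10⁻³ kg m⁻⁴
  53–199 m: Δρ/Δz = 0.64/146 = 4.4 × 10⁻³ kg m⁻⁴
  199–247 m: Δρ/Δz = 0.58/48 = 0.012 kg m⁻⁴
  247–251 m: Δρ/Δz = 0.15/4 = 0.037 kg m⁻⁴
The largest gradient is in the 247–251 m interval — the pycnocline.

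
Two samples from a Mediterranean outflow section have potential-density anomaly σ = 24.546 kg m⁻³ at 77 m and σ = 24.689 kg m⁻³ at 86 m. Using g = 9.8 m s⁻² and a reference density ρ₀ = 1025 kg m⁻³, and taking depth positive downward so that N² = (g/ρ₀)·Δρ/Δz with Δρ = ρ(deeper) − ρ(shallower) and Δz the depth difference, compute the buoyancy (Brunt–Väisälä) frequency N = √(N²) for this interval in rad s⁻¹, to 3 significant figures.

0.0123 rad s⁻¹

Δρ = 1024.689 − 1024.546 = 0.143 kg m⁻³ over Δz = 86 − 77 = 9 m.
N² = (9.8/1025) × (0.143/9) = 1.5191 × 10⁻⁴ s⁻².
N = √(1.5191 × 10⁻⁴) = 0.012325 rad s⁻¹ ≈ 0.0123 rad s⁻¹.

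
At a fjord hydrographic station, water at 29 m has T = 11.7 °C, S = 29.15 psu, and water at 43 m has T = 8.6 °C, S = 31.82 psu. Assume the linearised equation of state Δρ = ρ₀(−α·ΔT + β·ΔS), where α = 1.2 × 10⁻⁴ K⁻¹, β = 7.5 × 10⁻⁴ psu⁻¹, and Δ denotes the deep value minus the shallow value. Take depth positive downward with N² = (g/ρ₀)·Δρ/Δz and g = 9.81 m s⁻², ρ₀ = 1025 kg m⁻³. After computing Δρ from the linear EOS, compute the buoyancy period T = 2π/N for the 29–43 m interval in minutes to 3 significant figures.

ΔT = -3.1 K, ΔS = +2.67 psu (deep − shallow).
Δρ/ρ₀ = −αΔT + βΔS = 3.72 × 10⁻⁴ + 2.0025 × 10⁻³ = 2.3745 × 10⁻³, so Δρ ≈ 2.434 kg m⁻³.
N² = (g/ρ₀)·Δρ/Δz = g·(Δρ/ρ₀)/Δz = 9.81 × 2.3745 × 10⁻³ / 14 = 1.6638 × 10⁻³ s⁻².
N = √(1.6638 × 10⁻³) = 0.040790 rad s⁻¹ → T = 2π/N = 154.04 s = 2.5673 min ≈ 2.57 min.

2.57 min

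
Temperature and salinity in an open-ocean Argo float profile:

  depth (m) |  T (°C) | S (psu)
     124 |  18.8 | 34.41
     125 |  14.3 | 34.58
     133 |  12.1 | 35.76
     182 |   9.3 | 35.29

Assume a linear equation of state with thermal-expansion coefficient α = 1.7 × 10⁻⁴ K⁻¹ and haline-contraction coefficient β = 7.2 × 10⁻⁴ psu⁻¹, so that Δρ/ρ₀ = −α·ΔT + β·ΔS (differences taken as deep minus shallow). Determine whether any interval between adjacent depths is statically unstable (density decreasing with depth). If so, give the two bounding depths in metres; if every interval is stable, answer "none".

Evaluate Δρ/ρ₀ = −αΔT + βΔS across each adjacent pair:
  124–125 m: −αΔT+βΔS = −(1.7 × 10⁻⁴)(-4.5)+(7.2 × 10⁻⁴)(+0.17) = 8.9 × 10⁻⁴ → stable
  125–133 m: −αΔT+βΔS = −(1.7 × 10⁻⁴)(-2.2)+(7.2 × 10⁻⁴)(+1.18) = 1.2 × 10⁻³ → stable
  133–182 m: −αΔT+βΔS = −(1.7 × 10⁻⁴)(-2.8)+(7.2 × 10⁻⁴)(-0.47) = 1.4 × 10⁻⁴ → stable
Every interval has Δρ > 0: the column is stably stratified throughout.

none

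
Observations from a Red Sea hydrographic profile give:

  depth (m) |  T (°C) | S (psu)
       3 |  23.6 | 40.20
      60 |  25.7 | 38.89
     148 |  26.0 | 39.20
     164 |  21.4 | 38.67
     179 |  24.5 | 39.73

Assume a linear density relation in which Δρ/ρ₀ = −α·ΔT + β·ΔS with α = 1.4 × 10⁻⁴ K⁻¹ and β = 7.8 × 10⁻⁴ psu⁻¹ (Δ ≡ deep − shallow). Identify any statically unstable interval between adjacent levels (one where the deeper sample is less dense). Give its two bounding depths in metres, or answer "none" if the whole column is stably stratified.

Evaluate Δρ/ρ₀ = −αΔT + βΔS across each adjacent pair:
  3–60 m: −αΔT+βΔS = −(1.4 × 10⁻⁴)(+2.1)+(7.8 × 10⁻⁴)(-1.31) = -1.3 × 10⁻³ → UNSTABLE
  60–148 m: −αΔT+βΔS = −(1.4 × 10⁻⁴)(+0.3)+(7.8 × 10⁻⁴)(+0.31) = 2.0 × 10⁻⁴ → stable
  148–164 m: −αΔT+βΔS = −(1.4 × 10⁻⁴)(-4.6)+(7.8 × 10⁻⁴)(-0.53) = 2.3 × 10⁻⁴ → stable
  164–179 m: −αΔT+βΔS = −(1.4 × 10⁻⁴)(+3.1)+(7.8 × 10⁻⁴)(+1.06) = 3.9 × 10⁻⁴ → stable
The 3–60 m interval has Δρ < 0: lighter water underlies denser water.

3–60 m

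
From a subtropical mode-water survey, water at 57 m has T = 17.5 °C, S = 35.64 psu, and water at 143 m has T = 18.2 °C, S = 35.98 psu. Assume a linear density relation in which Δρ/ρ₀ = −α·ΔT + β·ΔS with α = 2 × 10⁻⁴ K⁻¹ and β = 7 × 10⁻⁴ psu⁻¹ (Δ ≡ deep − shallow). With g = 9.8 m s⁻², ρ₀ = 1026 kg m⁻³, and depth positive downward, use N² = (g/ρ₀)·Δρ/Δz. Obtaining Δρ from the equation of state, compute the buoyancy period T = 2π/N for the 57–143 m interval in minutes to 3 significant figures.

ΔT = +0.7 K, ΔS = +0.34 psu (deep − shallow).
Δρ/ρ₀ = −αΔT + βΔS = -1.40 × 10⁻⁴ + 2.38 × 10⁻⁴ = 9.80 × 10⁻⁵, so Δρ ≈ 0.1005 kg m⁻³.
N² = (g/ρ₀)·Δρ/Δz = g·(Δρ/ρ₀)/Δz = 9.8 × 9.80 × 10⁻⁵ / 86 = 1.1167 × 10⁻⁵ s⁻².
N = √(1.1167 × 10⁻⁵) = 3.3417 × 10⁻³ rad s⁻¹ → T = 2π/N = 1.8802 × 10³ s = 31.337 min ≈ 31.3 min.

31.3 min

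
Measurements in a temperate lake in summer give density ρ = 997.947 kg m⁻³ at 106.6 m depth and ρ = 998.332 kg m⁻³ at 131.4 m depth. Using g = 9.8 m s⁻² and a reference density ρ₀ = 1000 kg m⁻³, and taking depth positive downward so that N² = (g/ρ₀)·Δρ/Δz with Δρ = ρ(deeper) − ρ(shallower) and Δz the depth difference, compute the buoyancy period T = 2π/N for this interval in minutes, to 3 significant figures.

Δρ = 998.332 − 997.947 = 0.385 kg m⁻³ over Δz = 131.4 − 106.6 = 24.8 m.
N² = (9.8/1000) × (0.385/24.8) = 1.5214 × 10⁻⁴ s⁻².
N = √(1.5214 × 10⁻⁴) = 0.012335 rad s⁻¹, so T = 2π/N = 509.38 s = 8.4897 min ≈ 8.49 min.

8.49 min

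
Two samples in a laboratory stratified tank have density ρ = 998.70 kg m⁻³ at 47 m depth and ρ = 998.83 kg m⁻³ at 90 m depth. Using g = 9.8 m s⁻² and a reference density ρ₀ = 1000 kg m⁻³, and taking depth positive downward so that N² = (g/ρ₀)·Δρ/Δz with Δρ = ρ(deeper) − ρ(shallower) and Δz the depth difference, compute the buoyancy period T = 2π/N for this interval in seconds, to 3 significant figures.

1.15 × 10³ s

Δρ = 998.83 − 998.70 = 0.13 kg m⁻³ over Δz = 90 − 47 = 43 m.
N² = (9.8/1000) × (0.13/43) = 2.9628 × 10⁻⁵ s⁻².
N = √(2.9628 × 10⁻⁵) = 5.4432 × 10⁻³ rad s⁻¹, so T = 2π/N = 1.1543 × 10³ s ≈ 1.15 × 10³ s.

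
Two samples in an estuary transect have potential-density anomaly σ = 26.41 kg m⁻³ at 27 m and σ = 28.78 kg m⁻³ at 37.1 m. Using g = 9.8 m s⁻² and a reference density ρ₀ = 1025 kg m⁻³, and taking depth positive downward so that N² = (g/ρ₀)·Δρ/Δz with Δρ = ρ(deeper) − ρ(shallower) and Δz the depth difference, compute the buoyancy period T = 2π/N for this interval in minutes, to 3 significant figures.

2.21 min

Δρ = 1028.78 − 1026.41 = 2.37 kg m⁻³ over Δz = 37.1 − 27 = 10.1 m.
N² = (9.8/1025) × (2.37/10.1) = 2.2435 × 10⁻³ s⁻².
N = √(2.2435 × 10⁻³) = 0.047366 rad s⁻¹, so T = 2π/N = 132.65 s = 2.2108 min ≈ 2.21 min.
A positive N² confirms static stability across the interval.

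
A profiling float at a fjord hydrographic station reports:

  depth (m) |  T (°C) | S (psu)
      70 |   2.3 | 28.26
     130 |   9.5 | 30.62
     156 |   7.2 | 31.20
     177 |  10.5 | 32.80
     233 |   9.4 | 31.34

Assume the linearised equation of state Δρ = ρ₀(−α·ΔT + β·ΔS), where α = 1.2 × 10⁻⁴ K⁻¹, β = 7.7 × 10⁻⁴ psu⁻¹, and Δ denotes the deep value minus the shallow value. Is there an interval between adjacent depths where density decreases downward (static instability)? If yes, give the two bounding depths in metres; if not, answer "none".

Evaluate Δρ/ρ₀ = −αΔT + βΔS across each adjacent pair:
  70–130 m: −αΔT+βΔS = −(1.2 × 10⁻⁴)(+7.2)+(7.7 × 10⁻⁴)(+2.36) = 9.5 × 10⁻⁴ → stable
  130–156 m: −αΔT+βΔS = −(1.2 × 10⁻⁴)(-2.3)+(7.7 × 10⁻⁴)(+0.58) = 7.2 × 10⁻⁴ → stable
  156–177 m: −αΔT+βΔS = −(1.2 × 10⁻⁴)(+3.3)+(7.7 × 10⁻⁴)(+1.60) = 8.4 × 10⁻⁴ → stable
  177–233 m: −αΔT+βΔS = −(1.2 × 10⁻⁴)(-1.1)+(7.7 × 10⁻⁴)(-1.46) = -9.9 × 10⁻⁴ → UNSTABLE
The 177–233 m interval has Δρ < 0: lighter water underlies denser water.

177–233 m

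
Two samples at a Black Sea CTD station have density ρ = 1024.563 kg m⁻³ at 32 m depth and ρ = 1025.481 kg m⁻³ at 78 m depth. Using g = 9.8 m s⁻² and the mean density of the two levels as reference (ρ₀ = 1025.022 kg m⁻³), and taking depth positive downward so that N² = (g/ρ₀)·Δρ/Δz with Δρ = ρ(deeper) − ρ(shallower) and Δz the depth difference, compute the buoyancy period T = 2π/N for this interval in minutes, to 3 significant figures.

Δρ = 1025.481 − 1024.563 = 0.918 kg m⁻³ over Δz = 78 − 32 = 46 m.
N² = (9.8/1025.022) × (0.918/46) = 1.9080 × 10⁻⁴ s⁻².
N = √(1.9080 × 10⁻⁴) = 0.013813 rad s⁻¹, so T = 2π/N = 454.87 s = 7.5812 min ≈ 7.58 min.

7.58 min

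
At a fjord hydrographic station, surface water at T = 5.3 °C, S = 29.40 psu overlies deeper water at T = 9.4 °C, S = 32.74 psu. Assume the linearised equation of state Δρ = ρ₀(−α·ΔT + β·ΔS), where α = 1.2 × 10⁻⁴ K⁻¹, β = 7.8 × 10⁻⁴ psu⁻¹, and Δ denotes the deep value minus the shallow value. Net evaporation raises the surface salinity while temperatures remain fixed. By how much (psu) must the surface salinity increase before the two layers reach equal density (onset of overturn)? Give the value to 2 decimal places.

Neutral buoyancy requires −α(T_deep − T_surf) + β(S_deep − S_surf′) = 0.
S_surf′ = S_deep − (α/β)·ΔT = 32.74 − (1.2 × 10⁻⁴/7.8 × 10⁻⁴)·(+4.1) = 32.1092 psu.
Increase required: 32.1092 − 29.40 = 2.7092 psu.

2.71 psu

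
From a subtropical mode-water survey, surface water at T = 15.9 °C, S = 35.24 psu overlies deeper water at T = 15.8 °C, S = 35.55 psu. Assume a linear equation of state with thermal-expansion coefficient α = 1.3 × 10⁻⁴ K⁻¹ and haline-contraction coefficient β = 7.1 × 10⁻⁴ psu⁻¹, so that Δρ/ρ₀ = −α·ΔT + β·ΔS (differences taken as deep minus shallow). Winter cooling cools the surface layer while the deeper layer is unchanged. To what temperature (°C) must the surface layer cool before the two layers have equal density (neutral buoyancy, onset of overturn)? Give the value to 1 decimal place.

Neutral buoyancy requires Δρ = 0, i.e. −α(T_deep − T_surf′) + β(S_deep − S_surf) = 0.
T_surf′ = T_deep − (β/α)·ΔS = 15.8 − (7.1 × 10⁻⁴/1.3 × 10⁻⁴)·(+0.31) = 14.107 °C.
Cooling required: 15.9 − (14.107) = 1.793 °C.

14.1 °C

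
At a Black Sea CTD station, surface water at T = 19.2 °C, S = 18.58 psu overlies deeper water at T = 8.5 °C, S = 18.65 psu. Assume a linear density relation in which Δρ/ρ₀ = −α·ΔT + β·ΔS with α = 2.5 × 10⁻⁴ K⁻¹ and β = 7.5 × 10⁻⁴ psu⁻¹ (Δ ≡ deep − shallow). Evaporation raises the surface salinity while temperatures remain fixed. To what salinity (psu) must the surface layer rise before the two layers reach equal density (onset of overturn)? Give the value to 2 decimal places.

Neutral buoyancy requires −α(T_deep − T_surf) + β(S_deep − S_surf′) = 0.
S_surf′ = S_deep − (α/β)·ΔT = 18.65 − (2.5 × 10⁻⁴/7.5 × 10⁻⁴)·(-10.7) = 22.2167 psu.
Increase required: 22.2167 − 18.58 = 3.6367 psu.

22.22 psu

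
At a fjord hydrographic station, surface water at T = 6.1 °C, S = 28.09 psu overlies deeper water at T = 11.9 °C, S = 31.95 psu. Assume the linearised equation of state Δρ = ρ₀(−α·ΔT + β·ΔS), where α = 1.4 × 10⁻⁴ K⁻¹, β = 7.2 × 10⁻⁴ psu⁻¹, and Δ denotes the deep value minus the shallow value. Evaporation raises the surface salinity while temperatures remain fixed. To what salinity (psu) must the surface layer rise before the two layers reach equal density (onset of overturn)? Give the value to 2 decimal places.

Neutral buoyancy requires −α(T_deep − T_surf) + β(S_deep − S_surf′) = 0.
S_surf′ = S_deep − (α/β)·ΔT = 31.95 − (1.4 × 10⁻⁴/7.2 × 10⁻⁴)·(+5.8) = 30.8222 psu.
Increase required: 30.8222 − 28.09 = 2.7322 psu.

30.82 psu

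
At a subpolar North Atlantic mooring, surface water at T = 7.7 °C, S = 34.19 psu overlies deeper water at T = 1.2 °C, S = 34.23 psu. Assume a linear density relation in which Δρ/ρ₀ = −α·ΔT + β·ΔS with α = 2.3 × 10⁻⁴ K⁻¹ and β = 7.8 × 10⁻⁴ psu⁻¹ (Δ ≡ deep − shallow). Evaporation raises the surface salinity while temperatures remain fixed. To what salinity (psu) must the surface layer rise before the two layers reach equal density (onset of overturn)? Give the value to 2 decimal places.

Neutral buoyancy requires −α(T_deep − T_surf) + β(S_deep − S_surf′) = 0.
S_surf′ = S_deep − (α/β)·ΔT = 34.23 − (2.3 × 10⁻⁴/7.8 × 10⁻⁴)·(-6.5) = 36.1467 psu.
Increase required: 36.1467 − 34.19 = 1.9567 psu.

36.15 psu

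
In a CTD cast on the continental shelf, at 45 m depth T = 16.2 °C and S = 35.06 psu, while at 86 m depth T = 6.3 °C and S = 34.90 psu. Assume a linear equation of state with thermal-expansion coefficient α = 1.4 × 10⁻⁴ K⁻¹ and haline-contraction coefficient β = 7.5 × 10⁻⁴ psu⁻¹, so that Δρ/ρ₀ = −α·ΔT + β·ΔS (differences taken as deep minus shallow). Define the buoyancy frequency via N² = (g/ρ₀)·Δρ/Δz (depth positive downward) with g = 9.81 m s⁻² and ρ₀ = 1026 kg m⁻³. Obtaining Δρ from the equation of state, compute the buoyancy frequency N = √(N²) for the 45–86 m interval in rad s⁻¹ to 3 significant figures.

ΔT = -9.9 K, ΔS = -0.16 psu (deep − shallow).
Δρ/ρ₀ = −αΔT + βΔS = 1.386 × 10⁻³ − 1.20 × 10⁻⁴ = 1.266 × 10⁻³, so Δρ ≈ 1.299 kg m⁻³.
N² = (g/ρ₀)·Δρ/Δz = g·(Δρ/ρ₀)/Δz = 9.81 × 1.266 × 10⁻³ / 41 = 3.0291 × 10⁻⁴ s⁻².
N = √(3.0291 × 10⁻⁴) = 0.017404 rad s⁻¹ ≈ 0.0174 rad s⁻¹.

0.0174 rad s⁻¹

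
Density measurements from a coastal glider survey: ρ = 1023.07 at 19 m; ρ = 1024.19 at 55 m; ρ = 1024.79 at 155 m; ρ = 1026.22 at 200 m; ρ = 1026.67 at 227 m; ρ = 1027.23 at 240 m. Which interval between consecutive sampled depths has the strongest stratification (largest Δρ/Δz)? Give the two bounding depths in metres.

227–240 m

Compute the density gradient over each adjacent pair:
  19–55 m: Δρ/Δz = 1.12/36 = 0.031 kg m⁻⁴
  55–155 m: Δρ/Δz = 0.60/100 = 6.0 × 10⁻³ kg m⁻⁴
  155–200 m: Δρ/Δz = 1.43/45 = 0.032 kg m⁻⁴
  200–227 m: Δρ/Δz = 0.45/27 = 0.017 kg m⁻⁴
  227–240 m: Δρ/Δz = 0.56/13 = 0.043 kg m⁻⁴
The largest gradient is in the 227–240 m interval — the pycnocline.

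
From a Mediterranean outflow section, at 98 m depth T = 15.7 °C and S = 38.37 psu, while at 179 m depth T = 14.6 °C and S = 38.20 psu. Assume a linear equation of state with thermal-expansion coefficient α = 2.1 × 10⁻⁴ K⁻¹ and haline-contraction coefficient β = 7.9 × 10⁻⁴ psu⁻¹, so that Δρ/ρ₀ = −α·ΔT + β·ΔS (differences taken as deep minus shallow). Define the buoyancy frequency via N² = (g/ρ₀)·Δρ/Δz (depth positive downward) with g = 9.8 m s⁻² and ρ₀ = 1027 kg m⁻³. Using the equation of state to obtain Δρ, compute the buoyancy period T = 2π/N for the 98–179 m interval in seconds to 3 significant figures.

ΔT = -1.1 K, ΔS = -0.17 psu (deep − shallow).
Δρ/ρ₀ = −αΔT + βΔS = 2.31 × 10⁻⁴ − 1.343 × 10⁻⁴ = 9.67 × 10⁻⁵, so Δρ ≈ 0.09931 kg m⁻³.
N² = (g/ρ₀)·Δρ/Δz = g·(Δρ/ρ₀)/Δz = 9.8 × 9.67 × 10⁻⁵ / 81 = 1.1700 × 10⁻⁵ s⁻².
N = √(1.1700 × 10⁻⁵) = 3.4205 × 10⁻³ rad s⁻¹ → T = 2π/N = 1.8369 × 10³ s ≈ 1.84 × 10³ s.

1.84 × 10³ s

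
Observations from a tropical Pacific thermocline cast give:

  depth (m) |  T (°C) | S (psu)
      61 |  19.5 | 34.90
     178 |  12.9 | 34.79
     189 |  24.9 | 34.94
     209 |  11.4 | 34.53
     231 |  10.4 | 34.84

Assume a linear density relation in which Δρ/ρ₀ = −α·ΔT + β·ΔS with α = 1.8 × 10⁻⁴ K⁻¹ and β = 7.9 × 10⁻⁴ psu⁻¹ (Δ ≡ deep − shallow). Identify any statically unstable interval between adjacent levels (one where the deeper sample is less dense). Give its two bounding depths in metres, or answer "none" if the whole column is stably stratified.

178–189 m

Evaluate Δρ/ρ₀ = −αΔT + βΔS across each adjacent pair:
  61–178 m: −αΔT+βΔS = −(1.8 × 10⁻⁴)(-6.6)+(7.9 × 10⁻⁴)(-0.11) = 1.1 × 10⁻³ → stable
  178–189 m: −αΔT+βΔS = −(1.8 × 10⁻⁴)(+12.0)+(7.9 × 10⁻⁴)(+0.15) = -2.0 × 10⁻³ → UNSTABLE
  189–209 m: −αΔT+βΔS = −(1.8 × 10⁻⁴)(-13.5)+(7.9 × 10⁻⁴)(-0.41) = 2.1 × 10⁻³ → stable
  209–231 m: −αΔT+βΔS = −(1.8 × 10⁻⁴)(-1.0)+(7.9 × 10⁻⁴)(+0.31) = 4.2 × 10⁻⁴ → stable
The 178–189 m interval has Δρ < 0: lighter water underlies denser water.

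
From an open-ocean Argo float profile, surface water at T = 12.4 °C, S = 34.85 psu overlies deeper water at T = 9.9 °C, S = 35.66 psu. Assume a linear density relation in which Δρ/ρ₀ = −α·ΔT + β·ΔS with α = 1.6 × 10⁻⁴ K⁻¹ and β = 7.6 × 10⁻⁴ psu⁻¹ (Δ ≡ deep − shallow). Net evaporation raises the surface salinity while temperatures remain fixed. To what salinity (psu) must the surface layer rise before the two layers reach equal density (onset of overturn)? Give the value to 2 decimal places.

Neutral buoyancy requires −α(T_deep − T_surf) + β(S_deep − S_surf′) = 0.
S_surf′ = S_deep − (α/β)·ΔT = 35.66 − (1.6 × 10⁻⁴/7.6 × 10⁻⁴)·(-2.5) = 36.1863 psu.
Increase required: 36.1863 − 34.85 = 1.3363 psu.

36.19 psu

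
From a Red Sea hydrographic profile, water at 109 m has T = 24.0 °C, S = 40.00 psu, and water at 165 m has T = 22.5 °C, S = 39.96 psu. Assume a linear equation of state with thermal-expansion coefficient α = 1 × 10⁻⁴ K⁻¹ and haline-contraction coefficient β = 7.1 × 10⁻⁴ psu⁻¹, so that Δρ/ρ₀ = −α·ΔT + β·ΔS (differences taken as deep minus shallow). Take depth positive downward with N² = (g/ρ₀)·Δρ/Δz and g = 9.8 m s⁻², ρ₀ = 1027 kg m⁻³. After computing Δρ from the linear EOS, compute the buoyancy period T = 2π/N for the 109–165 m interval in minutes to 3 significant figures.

ΔT = -1.5 K, ΔS = -0.04 psu (deep − shallow).
Δρ/ρ₀ = −αΔT + βΔS = 1.50 × 10⁻⁴ − 2.84 × 10⁻⁵ = 1.216 × 10⁻⁴, so Δρ ≈ 0.1249 kg m⁻³.
N² = (g/ρ₀)·Δρ/Δz = g·(Δρ/ρ₀)/Δz = 9.8 × 1.216 × 10⁻⁴ / 56 = 2.1280 × 10⁻⁵ s⁻².
N = √(2.1280 × 10⁻⁵) = 4.6130 × 10⁻³ rad s⁻¹ → T = 2π/N = 1.3621 × 10³ s = 22.702 min ≈ 22.7 min.

22.7 min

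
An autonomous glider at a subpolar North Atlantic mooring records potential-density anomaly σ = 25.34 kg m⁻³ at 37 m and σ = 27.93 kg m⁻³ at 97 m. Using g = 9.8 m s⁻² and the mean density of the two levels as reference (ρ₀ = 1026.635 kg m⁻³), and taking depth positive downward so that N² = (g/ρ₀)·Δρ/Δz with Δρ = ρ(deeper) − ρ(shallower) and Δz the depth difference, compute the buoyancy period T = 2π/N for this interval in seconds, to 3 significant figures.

Δρ = 1027.93 − 1025.34 = 2.59 kg m⁻³ over Δz = 97 − 37 = 60 m.
N² = (9.8/1026.635) × (2.59/60) = 4.1206 × 10⁻⁴ s⁻².
N = √(4.1206 × 10⁻⁴) = 0.020299 rad s⁻¹, so T = 2π/N = 309.53 s ≈ 310 s.

310 s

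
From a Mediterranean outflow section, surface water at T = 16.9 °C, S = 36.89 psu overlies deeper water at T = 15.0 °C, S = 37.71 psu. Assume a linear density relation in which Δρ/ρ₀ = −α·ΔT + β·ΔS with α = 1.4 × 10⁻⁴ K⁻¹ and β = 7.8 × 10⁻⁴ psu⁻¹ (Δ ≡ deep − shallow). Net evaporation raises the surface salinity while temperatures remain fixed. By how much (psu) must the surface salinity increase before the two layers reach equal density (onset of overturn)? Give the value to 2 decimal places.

1.16 psu

Neutral buoyancy requires −α(T_deep − T_surf) + β(S_deep − S_surf′) = 0.
S_surf′ = S_deep − (α/β)·ΔT = 37.71 − (1.4 × 10⁻⁴/7.8 × 10⁻⁴)·(-1.9) = 38.0510 psu.
Increase required: 38.0510 − 36.89 = 1.1610 psu.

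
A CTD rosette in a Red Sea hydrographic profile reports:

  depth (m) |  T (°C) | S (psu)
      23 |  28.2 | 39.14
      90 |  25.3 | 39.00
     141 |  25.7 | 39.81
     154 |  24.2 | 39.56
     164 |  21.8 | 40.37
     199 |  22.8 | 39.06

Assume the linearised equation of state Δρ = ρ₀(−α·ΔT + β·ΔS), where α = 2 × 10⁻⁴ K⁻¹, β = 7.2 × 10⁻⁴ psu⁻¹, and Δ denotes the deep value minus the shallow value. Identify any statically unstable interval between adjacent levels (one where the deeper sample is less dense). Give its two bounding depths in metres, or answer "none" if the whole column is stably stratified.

164–199 m

Evaluate Δρ/ρ₀ = −αΔT + βΔS across each adjacent pair:
  23–90 m: −αΔT+βΔS = −(2 × 10⁻⁴)(-2.9)+(7.2 × 10⁻⁴)(-0.14) = 4.8 × 10⁻⁴ → stable
  90–141 m: −αΔT+βΔS = −(2 × 10⁻⁴)(+0.4)+(7.2 × 10⁻⁴)(+0.81) = 5.0 × 10⁻⁴ → stable
  141–154 m: −αΔT+βΔS = −(2 × 10⁻⁴)(-1.5)+(7.2 × 10⁻⁴)(-0.25) = 1.2 × 10⁻⁴ → stable
  154–164 m: −αΔT+βΔS = −(2 × 10⁻⁴)(-2.4)+(7.2 × 10⁻⁴)(+0.81) = 1.1 × 10⁻³ → stable
  164–199 m: −αΔT+βΔS = −(2 × 10⁻⁴)(+1.0)+(7.2 × 10⁻⁴)(-1.31) = -1.1 × 10⁻³ → UNSTABLE
The 164–199 m interval has Δρ < 0: lighter water underlies denser water.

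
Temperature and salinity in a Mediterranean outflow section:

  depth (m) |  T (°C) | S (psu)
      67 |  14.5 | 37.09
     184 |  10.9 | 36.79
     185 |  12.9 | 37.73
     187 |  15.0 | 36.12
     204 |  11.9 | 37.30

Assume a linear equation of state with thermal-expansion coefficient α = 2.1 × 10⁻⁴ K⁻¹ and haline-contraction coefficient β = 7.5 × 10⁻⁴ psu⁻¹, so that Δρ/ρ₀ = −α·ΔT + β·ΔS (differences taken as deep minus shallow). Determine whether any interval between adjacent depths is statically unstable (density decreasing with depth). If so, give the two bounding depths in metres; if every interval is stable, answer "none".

Evaluate Δρ/ρ₀ = −αΔT + βΔS across each adjacent pair:
  67–184 m: −αΔT+βΔS = −(2.1 × 10⁻⁴)(-3.6)+(7.5 × 10⁻⁴)(-0.30) = 5.3 × 10⁻⁴ → stable
  184–185 m: −αΔT+βΔS = −(2.1 × 10⁻⁴)(+2.0)+(7.5 × 10⁻⁴)(+0.94) = 2.8 × 10⁻⁴ → stable
  185–187 m: −αΔT+βΔS = −(2.1 × 10⁻⁴)(+2.1)+(7.5 × 10⁻⁴)(-1.61) = -1.6 × 10⁻³ → UNSTABLE
  187–204 m: −αΔT+βΔS = −(2.1 × 10⁻⁴)(-3.1)+(7.5 × 10⁻⁴)(+1.18) = 1.5 × 10⁻³ → stable
The 185–187 m interval has Δρ < 0: lighter water underlies denser water.

185–187 m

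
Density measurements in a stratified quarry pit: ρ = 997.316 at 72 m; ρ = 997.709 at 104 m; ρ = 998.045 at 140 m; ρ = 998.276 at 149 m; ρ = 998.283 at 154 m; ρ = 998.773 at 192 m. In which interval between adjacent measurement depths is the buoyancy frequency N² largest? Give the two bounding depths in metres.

140–149 m

Compute the density gradient over each adjacent pair:
  72–104 m: Δρ/Δz = 0.393/32 = 0.012 kg m⁻⁴
  104–140 m: Δρ/Δz = 0.336/36 = 9.3 × 10⁻³ kg m⁻⁴
  140–149 m: Δρ/Δz = 0.231/9 = 0.026 kg m⁻⁴
  149–154 m: Δρ/Δz = 0.007/5 = 1.4 × 10⁻³ kg m⁻⁴
  154–192 m: Δρ/Δz = 0.490/38 = 0.013 kg m⁻⁴
The largest gradient is in the 140–149 m interval — the pycnocline.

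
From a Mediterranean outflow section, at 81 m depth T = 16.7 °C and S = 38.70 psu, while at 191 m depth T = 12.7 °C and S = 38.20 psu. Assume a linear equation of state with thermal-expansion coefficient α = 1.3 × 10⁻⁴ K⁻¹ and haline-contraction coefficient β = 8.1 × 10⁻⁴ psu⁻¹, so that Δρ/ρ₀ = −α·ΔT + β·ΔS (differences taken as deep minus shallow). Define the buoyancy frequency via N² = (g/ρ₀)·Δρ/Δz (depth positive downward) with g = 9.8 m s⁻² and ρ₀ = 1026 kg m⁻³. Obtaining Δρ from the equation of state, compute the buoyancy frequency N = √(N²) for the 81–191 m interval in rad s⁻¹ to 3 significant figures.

3.20 × 10⁻³ rad s⁻¹

ΔT = -4.0 K, ΔS = -0.50 psu (deep − shallow).
Δρ/ρ₀ = −αΔT + βΔS = 5.20 × 10⁻⁴ − 4.05 × 10⁻⁴ = 1.15 × 10⁻⁴, so Δρ ≈ 0.1180 kg m⁻³.
N² = (g/ρ₀)·Δρ/Δz = g·(Δρ/ρ₀)/Δz = 9.8 × 1.15 × 10⁻⁴ / 110 = 1.0245 × 10⁻⁵ s⁻².
N = √(1.0245 × 10⁻⁵) = 3.2008 × 10⁻³ rad s⁻¹ ≈ 3.20 × 10⁻³ rad s⁻¹.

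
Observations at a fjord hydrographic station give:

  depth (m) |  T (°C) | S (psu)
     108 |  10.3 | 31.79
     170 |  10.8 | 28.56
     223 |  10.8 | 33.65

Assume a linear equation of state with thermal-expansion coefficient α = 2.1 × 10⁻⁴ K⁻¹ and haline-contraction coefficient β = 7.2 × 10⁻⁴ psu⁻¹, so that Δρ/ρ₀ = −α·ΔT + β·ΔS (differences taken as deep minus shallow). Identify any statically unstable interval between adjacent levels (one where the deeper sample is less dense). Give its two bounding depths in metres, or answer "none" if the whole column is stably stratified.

108–170 m

Evaluate Δρ/ρ₀ = −αΔT + βΔS across each adjacent pair:
  108–170 m: −αΔT+βΔS = −(2.1 × 10⁻⁴)(+0.5)+(7.2 × 10⁻⁴)(-3.23) = -2.4 × 10⁻³ → UNSTABLE
  170–223 m: −αΔT+βΔS = −(2.1 × 10⁻⁴)(+0.0)+(7.2 × 10⁻⁴)(+5.09) = 3.7 × 10⁻³ → stable
The 108–170 m interval has Δρ < 0: lighter water underlies denser water.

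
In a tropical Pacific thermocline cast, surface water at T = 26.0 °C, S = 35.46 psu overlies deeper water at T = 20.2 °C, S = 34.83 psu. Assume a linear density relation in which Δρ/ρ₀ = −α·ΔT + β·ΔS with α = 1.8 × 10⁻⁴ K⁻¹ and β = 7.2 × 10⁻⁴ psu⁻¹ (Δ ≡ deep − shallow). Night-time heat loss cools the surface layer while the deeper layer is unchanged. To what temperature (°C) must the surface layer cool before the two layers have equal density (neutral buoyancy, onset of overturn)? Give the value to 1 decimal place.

Neutral buoyancy requires Δρ = 0, i.e. −α(T_deep − T_surf′) + β(S_deep − S_surf) = 0.
T_surf′ = T_deep − (β/α)·ΔS = 20.2 − (7.2 × 10⁻⁴/1.8 × 10⁻⁴)·(-0.63) = 22.720 °C.
Cooling required: 26.0 − (22.720) = 3.280 °C.

22.7 °C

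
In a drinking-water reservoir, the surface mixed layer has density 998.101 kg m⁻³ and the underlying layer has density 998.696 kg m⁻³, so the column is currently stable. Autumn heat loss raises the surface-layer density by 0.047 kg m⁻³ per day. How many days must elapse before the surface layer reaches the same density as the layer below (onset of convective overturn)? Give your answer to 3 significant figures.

Density deficit of the surface layer: 998.696 − 998.101 = 0.595 kg m⁻³.
Required change = 0.595 / 0.047 = 12.7 days.

12.7 days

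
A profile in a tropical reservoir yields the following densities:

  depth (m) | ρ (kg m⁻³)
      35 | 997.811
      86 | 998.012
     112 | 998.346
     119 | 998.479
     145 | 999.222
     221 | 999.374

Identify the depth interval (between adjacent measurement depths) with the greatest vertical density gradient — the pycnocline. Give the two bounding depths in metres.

119–145 m

Compute the density gradient over each adjacent pair:
  35–86 m: Δρ/Δz = 0.201/51 = 3.9 × 10⁻³ kg m⁻⁴
  86–112 m: Δρ/Δz = 0.334/26 = 0.013 kg m⁻⁴
  112–119 m: Δρ/Δz = 0.133/7 = 0.019 kg m⁻⁴
  119–145 m: Δρ/Δz = 0.743/26 = 0.029 kg m⁻⁴
  145–221 m: Δρ/Δz = 0.152/76 = 2.0 × 10⁻³ kg m⁻⁴
The largest gradient is in the 119–145 m interval — the pycnocline.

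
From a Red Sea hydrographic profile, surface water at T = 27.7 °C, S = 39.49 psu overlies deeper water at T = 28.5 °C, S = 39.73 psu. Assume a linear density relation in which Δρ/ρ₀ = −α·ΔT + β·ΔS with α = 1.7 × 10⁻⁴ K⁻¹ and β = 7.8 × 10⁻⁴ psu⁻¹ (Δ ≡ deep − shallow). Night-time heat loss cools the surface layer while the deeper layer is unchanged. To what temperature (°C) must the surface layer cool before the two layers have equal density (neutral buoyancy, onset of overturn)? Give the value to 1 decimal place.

27.4 °C

Neutral buoyancy requires Δρ = 0, i.e. −α(T_deep − T_surf′) + β(S_deep − S_surf) = 0.
T_surf′ = T_deep − (β/α)·ΔS = 28.5 − (7.8 × 10⁻⁴/1.7 × 10⁻⁴)·(+0.24) = 27.399 °C.
Cooling required: 27.7 − (27.399) = 0.301 °C.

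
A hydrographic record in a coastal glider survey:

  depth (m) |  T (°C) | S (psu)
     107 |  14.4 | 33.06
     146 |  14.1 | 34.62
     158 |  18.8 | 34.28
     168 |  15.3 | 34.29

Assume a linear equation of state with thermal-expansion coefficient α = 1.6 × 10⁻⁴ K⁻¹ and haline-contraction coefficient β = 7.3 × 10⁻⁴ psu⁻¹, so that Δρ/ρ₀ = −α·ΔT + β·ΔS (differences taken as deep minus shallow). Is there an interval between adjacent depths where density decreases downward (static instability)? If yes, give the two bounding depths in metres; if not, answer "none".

Evaluate Δρ/ρ₀ = −αΔT + βΔS across each adjacent pair:
  107–146 m: −αΔT+βΔS = −(1.6 × 10⁻⁴)(-0.3)+(7.3 × 10⁻⁴)(+1.56) = 1.2 × 10⁻³ → stable
  146–158 m: −αΔT+βΔS = −(1.6 × 10⁻⁴)(+4.7)+(7.3 × 10⁻⁴)(-0.34) = -1.0 × 10⁻³ → UNSTABLE
  158–168 m: −αΔT+βΔS = −(1.6 × 10⁻⁴)(-3.5)+(7.3 × 10⁻⁴)(+0.01) = 5.7 × 10⁻⁴ → stable
The 146–158 m interval has Δρ < 0: lighter water underlies denser water.

146–158 m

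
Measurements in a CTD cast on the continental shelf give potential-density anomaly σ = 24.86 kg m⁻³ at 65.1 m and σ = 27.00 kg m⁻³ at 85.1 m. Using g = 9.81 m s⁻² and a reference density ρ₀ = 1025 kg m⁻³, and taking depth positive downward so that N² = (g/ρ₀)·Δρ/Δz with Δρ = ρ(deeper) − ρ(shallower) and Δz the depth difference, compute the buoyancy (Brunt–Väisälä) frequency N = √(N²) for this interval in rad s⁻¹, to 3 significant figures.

0.0320 rad s⁻¹

Δρ = 1027.00 − 1024.86 = 2.14 kg m⁻³ over Δz = 85.1 − 65.1 = 20 m.
N² = (9.81/1025) × (2.14/20) = 1.0241 × 10⁻³ s⁻².
N = √(1.0241 × 10⁻³) = 0.032002 rad s⁻¹ ≈ 0.0320 rad s⁻¹.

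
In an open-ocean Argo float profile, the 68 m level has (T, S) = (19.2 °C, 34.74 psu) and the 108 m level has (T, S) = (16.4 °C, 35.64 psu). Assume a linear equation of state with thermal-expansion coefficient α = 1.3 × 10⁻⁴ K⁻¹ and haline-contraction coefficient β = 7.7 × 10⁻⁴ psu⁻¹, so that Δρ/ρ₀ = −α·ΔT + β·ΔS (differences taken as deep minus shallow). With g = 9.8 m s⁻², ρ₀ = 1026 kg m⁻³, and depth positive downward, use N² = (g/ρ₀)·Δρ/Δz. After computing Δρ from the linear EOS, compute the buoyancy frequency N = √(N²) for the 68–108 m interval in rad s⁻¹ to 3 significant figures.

ΔT = -2.8 K, ΔS = +0.90 psu (deep − shallow).
Δρ/ρ₀ = −αΔT + βΔS = 3.64 × 10⁻⁴ + 6.93 × 10⁻⁴ = 1.057 × 10⁻³, so Δρ ≈ 1.084 kg m⁻³.
N² = (g/ρ₀)·Δρ/Δz = g·(Δρ/ρ₀)/Δz = 9.8 × 1.057 × 10⁻³ / 40 = 2.5896 × 10⁻⁴ s⁻².
N = √(2.5896 × 10⁻⁴) = 0.016092 rad s⁻¹ ≈ 0.0161 rad s⁻¹.

0.0161 rad s⁻¹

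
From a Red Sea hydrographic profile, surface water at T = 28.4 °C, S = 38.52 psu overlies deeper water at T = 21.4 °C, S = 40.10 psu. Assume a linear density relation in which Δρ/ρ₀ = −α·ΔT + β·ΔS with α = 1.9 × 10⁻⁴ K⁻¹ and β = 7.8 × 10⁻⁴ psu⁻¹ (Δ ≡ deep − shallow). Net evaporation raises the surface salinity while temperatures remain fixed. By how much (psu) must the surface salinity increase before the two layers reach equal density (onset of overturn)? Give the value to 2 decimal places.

3.29 psu

Neutral buoyancy requires −α(T_deep − T_surf) + β(S_deep − S_surf′) = 0.
S_surf′ = S_deep − (α/β)·ΔT = 40.10 − (1.9 × 10⁻⁴/7.8 × 10⁻⁴)·(-7.0) = 41.8051 psu.
Increase required: 41.8051 − 38.52 = 3.2851 psu.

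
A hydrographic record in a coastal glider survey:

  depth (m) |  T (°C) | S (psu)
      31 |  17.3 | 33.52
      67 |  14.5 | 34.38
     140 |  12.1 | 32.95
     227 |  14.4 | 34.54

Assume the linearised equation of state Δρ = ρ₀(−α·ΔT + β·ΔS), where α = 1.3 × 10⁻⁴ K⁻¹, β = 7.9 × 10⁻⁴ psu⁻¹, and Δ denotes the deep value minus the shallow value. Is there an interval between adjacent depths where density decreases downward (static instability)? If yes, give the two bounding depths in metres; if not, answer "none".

Evaluate Δρ/ρ₀ = −αΔT + βΔS across each adjacent pair:
  31–67 m: −αΔT+βΔS = −(1.3 × 10⁻⁴)(-2.8)+(7.9 × 10⁻⁴)(+0.86) = 1.0 × 10⁻³ → stable
  67–140 m: −αΔT+βΔS = −(1.3 × 10⁻⁴)(-2.4)+(7.9 × 10⁻⁴)(-1.43) = -8.2 × 10⁻⁴ → UNSTABLE
  140–227 m: −αΔT+βΔS = −(1.3 × 10⁻⁴)(+2.3)+(7.9 × 10⁻⁴)(+1.59) = 9.6 × 10⁻⁴ → stable
The 67–140 m interval has Δρ < 0: lighter water underlies denser water.

67–140 m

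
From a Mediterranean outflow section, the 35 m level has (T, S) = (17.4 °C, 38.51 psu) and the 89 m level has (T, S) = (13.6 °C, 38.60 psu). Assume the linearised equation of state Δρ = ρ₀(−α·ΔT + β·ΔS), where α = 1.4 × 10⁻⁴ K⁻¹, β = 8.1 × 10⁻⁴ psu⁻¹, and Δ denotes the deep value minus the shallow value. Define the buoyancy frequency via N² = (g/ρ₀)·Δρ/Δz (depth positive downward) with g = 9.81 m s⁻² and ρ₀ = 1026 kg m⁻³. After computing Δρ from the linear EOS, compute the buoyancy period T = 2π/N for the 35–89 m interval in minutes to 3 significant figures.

ΔT = -3.8 K, ΔS = +0.09 psu (deep − shallow).
Δρ/ρ₀ = −αΔT + βΔS = 5.32 × 10⁻⁴ + 7.29 × 10⁻⁵ = 6.049 × 10⁻⁴, so Δρ ≈ 0.6206 kg m⁻³.
N² = (g/ρ₀)·Δρ/Δz = g·(Δρ/ρ₀)/Δz = 9.81 × 6.049 × 10⁻⁴ / 54 = 1.0989 × 10⁻⁴ s⁻².
N = √(1.0989 × 10⁻⁴) = 0.010483 rad s⁻¹ → T = 2π/N = 599.37 s = 9.9895 min ≈ 9.99 min.

9.99 min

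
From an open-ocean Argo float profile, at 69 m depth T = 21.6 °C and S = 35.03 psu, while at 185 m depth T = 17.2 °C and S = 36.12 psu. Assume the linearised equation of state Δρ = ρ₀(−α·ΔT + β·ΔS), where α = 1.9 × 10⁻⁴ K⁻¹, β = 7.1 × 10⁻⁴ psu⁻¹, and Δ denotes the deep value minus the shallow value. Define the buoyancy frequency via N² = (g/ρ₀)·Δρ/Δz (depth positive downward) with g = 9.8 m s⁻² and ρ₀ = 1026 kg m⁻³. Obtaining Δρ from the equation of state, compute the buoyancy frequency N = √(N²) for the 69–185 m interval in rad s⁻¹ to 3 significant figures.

0.0117 rad s⁻¹

ΔT = -4.4 K, ΔS = +1.09 psu (deep − shallow).
Δρ/ρ₀ = −αΔT + βΔS = 8.36 × 10⁻⁴ + 7.739 × 10⁻⁴ = 1.6099 × 10⁻³, so Δρ ≈ 1.652 kg m⁻³.
N² = (g/ρ₀)·Δρ/Δz = g·(Δρ/ρ₀)/Δz = 9.8 × 1.6099 × 10⁻³ / 116 = 1.3601 × 10⁻⁴ s⁻².
N = √(1.3601 × 10⁻⁴) = 0.011662 rad s⁻¹ ≈ 0.0117 rad s⁻¹.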